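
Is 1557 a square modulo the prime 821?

(1557/821)
  = (736/821)    [1557 ≡ 736 mod 821]
  = -(23/821)    [821 ≡ 5 mod 8 ⇒ (2/821)^5 = -1]
  = -(821/23)    [QR: 821 ≡ 1 mod 4, sign kept]
  = -(16/23)    [821 ≡ 16 mod 23]
  = -(1/23)    [23 ≡ 7 mod 8 ⇒ (2/23)^4 = +1]
  = -1    [(1/23) = 1]
The Legendre symbol is -1, so x^2 ≡ 1557 (mod 821) has no solution.

no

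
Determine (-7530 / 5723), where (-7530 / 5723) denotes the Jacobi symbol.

(-7530 / 5723)
  = (3916 / 5723)    [-7530 ≡ 3916 mod 5723]
  = (979 / 5723)    [5723 ≡ 3 mod 8 ⇒ (2 / 5723)^2 = +1]
  = -(5723 / 979)    [QR: both ≡ 3 mod 4, sign flips]
  = -(828 / 979)    [5723 ≡ 828 mod 979]
  = -(207 / 979)    [979 ≡ 3 mod 8 ⇒ (2 / 979)^2 = +1]
  = (979 / 207)    [QR: both ≡ 3 mod 4, sign flips]
  = (151 / 207)    [979 ≡ 151 mod 207]
  = -(207 / 151)    [QR: both ≡ 3 mod 4, sign flips]
  = -(56 / 151)    [207 ≡ 56 mod 151]
  = -(7 / 151)    [151 ≡ 7 mod 8 ⇒ (2 / 151)^3 = +1]
  = (151 / 7)    [QR: both ≡ 3 mod 4, sign flips]
  = (4 / 7)    [151 ≡ 4 mod 7]
  = (1 / 7)    [7 ≡ 7 mod 8 ⇒ (2 / 7)^2 = +1]
  = 1    [(1 / 7) = 1]

1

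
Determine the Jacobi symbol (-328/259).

-1

(-328/259)
  = (190/259)    [-328 ≡ 190 mod 259]
  = -(95/259)    [259 ≡ 3 mod 8 ⇒ (2/259) = -1]
  = (259/95)    [QR: both ≡ 3 mod 4, sign flips]
  = (69/95)    [259 ≡ 69 mod 95]
  = (95/69)    [QR: 69 ≡ 1 mod 4, sign kept]
  = (26/69)    [95 ≡ 26 mod 69]
  = -(13/69)    [69 ≡ 5 mod 8 ⇒ (2/69) = -1]
  = -(69/13)    [QR: 13 ≡ 1 mod 4, sign kept]
  = -(4/13)    [69 ≡ 4 mod 13]
  = -(1/13)    [13 ≡ 5 mod 8 ⇒ (2/13)^2 = +1]
  = -1    [(1/13) = 1]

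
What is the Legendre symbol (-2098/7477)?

(-2098/7477)
  = (2098/7477)    [7477 ≡ 1 mod 4 ⇒ (-1/7477) = +1]
  = -(1049/7477)    [7477 ≡ 5 mod 8 ⇒ (2/7477) = -1]
  = -(7477/1049)    [QR: 1049 ≡ 1 mod 4, sign kept]
  = -(134/1049)    [7477 ≡ 134 mod 1049]
  = -(67/1049)    [1049 ≡ 1 mod 8 ⇒ (2/1049) = +1]
  = -(1049/67)    [QR: 1049 ≡ 1 mod 4, sign kept]
  = -(44/67)    [1049 ≡ 44 mod 67]
  = -(11/67)    [67 ≡ 3 mod 8 ⇒ (2/67)^2 = +1]
  = (67/11)    [QR: both ≡ 3 mod 4, sign flips]
  = (1/11)    [67 ≡ 1 mod 11]
  = 1    [(1/11) = 1]

1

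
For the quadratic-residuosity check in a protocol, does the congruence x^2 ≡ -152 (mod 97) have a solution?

(-152/97)
  = (152/97)    [97 ≡ 1 mod 4 ⇒ (-1/97) = +1]
  = (55/97)    [152 ≡ 55 mod 97]
  = (97/55)    [QR: 97 ≡ 1 mod 4, sign kept]
  = (42/55)    [97 ≡ 42 mod 55]
  = (21/55)    [55 ≡ 7 mod 8 ⇒ (2/55) = +1]
  = (55/21)    [QR: 21 ≡ 1 mod 4, sign kept]
  = (13/21)    [55 ≡ 13 mod 21]
  = (21/13)    [QR: 13 ≡ 1 mod 4, sign kept]
  = (8/13)    [21 ≡ 8 mod 13]
  = -(1/13)    [13 ≡ 5 mod 8 ⇒ (2/13)^3 = -1]
  = -1    [(1/13) = 1]
The Legendre symbol is -1, so x^2 ≡ -152 (mod 97) has no solution.

no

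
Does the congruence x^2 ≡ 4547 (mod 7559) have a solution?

no

(4547/7559)
  = -(7559/4547)    [QR: both ≡ 3 mod 4, sign flips]
  = -(3012/4547)    [7559 ≡ 3012 mod 4547]
  = -(753/4547)    [4547 ≡ 3 mod 8 ⇒ (2/4547)^2 = +1]
  = -(4547/753)    [QR: 753 ≡ 1 mod 4, sign kept]
  = -(29/753)    [4547 ≡ 29 mod 753]
  = -(753/29)    [QR: 29 ≡ 1 mod 4, sign kept]
  = -(28/29)    [753 ≡ 28 mod 29]
  = -(7/29)    [29 ≡ 5 mod 8 ⇒ (2/29)^2 = +1]
  = -(29/7)    [QR: 29 ≡ 1 mod 4, sign kept]
  = -(1/7)    [29 ≡ 1 mod 7]
  = -1    [(1/7) = 1]
The Legendre symbol is -1, so x^2 ≡ 4547 (mod 7559) has no solution.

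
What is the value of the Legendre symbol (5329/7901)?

5329 ≡ 1 (mod 4), so quadratic reciprocity gives (5329/7901) = (7901/5329). Reduce: 7901 ≡ 2572 (mod 5329). Now have (2572/5329).
Factor out 2: 2572 = 2^2·643. Since 5329 ≡ 1 (mod 8), (2/5329) = +1, and (2/5329)^2 = +1. Now have (643/5329).
5329 ≡ 1 (mod 4), so quadratic reciprocity gives (643/5329) = (5329/643). Reduce: 5329 ≡ 185 (mod 643). Now have (185/643).
185 ≡ 1 (mod 4), so quadratic reciprocity gives (185/643) = (643/185). Reduce: 643 ≡ 88 (mod 185). Now have (88/185).
Factor out 2: 88 = 2^3·11. Since 185 ≡ 1 (mod 8), (2/185) = +1, and (2/185)^3 = +1. Now have (11/185).
185 ≡ 1 (mod 4), so quadratic reciprocity gives (11/185) = (185/11). Reduce: 185 ≡ 9 (mod 11). Now have (9/11).
9 ≡ 1 (mod 4), so quadratic reciprocity gives (9/11) = (11/9). Reduce: 11 ≡ 2 (mod 9). Now have (2/9).
Factor out 2: 2 = 2. Since 9 ≡ 1 (mod 8), (2/9) = +1. Now have (1/9).
(1/9) = 1. Collecting the sign factors: 1.

1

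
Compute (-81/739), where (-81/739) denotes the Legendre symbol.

Reduce the numerator: -81 ≡ 658 (mod 739), so (-81/739) = (658/739).
Factor out 2: 658 = 2·329. Since 739 ≡ 3 (mod 8), (2/739) = -1. Now have -(329/739).
329 ≡ 1 (mod 4), so quadratic reciprocity gives (329/739) = (739/329). Reduce: 739 ≡ 81 (mod 329). Now have -(81/329).
81 ≡ 1 (mod 4), so quadratic reciprocity gives (81/329) = (329/81). Reduce: 329 ≡ 5 (mod 81). Now have -(5/81).
5 ≡ 1 (mod 4), so quadratic reciprocity gives (5/81) = (81/5). Reduce: 81 ≡ 1 (mod 5). Now have -(1/5).
(1/5) = 1. Collecting the sign factors: -1.

-1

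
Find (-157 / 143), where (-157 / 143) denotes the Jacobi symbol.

-1

(-157 / 143)
  = -(157 / 143)    [143 ≡ 3 mod 4 ⇒ (-1 / 143) = -1]
  = -(14 / 143)    [157 ≡ 14 mod 143]
  = -(7 / 143)    [143 ≡ 7 mod 8 ⇒ (2 / 143) = +1]
  = (143 / 7)    [QR: both ≡ 3 mod 4, sign flips]
  = (3 / 7)    [143 ≡ 3 mod 7]
  = -(7 / 3)    [QR: both ≡ 3 mod 4, sign flips]
  = -(1 / 3)    [7 ≡ 1 mod 3]
  = -1    [(1 / 3) = 1]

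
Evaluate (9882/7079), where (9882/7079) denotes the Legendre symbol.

1

(9882/7079)
  = (2803/7079)    [9882 ≡ 2803 mod 7079]
  = -(7079/2803)    [QR: both ≡ 3 mod 4, sign flips]
  = -(1473/2803)    [7079 ≡ 1473 mod 2803]
  = -(2803/1473)    [QR: 1473 ≡ 1 mod 4, sign kept]
  = -(1330/1473)    [2803 ≡ 1330 mod 1473]
  = -(665/1473)    [1473 ≡ 1 mod 8 ⇒ (2/1473) = +1]
  = -(1473/665)    [QR: 665 ≡ 1 mod 4, sign kept]
  = -(143/665)    [1473 ≡ 143 mod 665]
  = -(665/143)    [QR: 665 ≡ 1 mod 4, sign kept]
  = -(93/143)    [665 ≡ 93 mod 143]
  = -(143/93)    [QR: 93 ≡ 1 mod 4, sign kept]
  = -(50/93)    [143 ≡ 50 mod 93]
  = (25/93)    [93 ≡ 5 mod 8 ⇒ (2/93) = -1]
  = (93/25)    [QR: 25 ≡ 1 mod 4, sign kept]
  = (18/25)    [93 ≡ 18 mod 25]
  = (9/25)    [25 ≡ 1 mod 8 ⇒ (2/25) = +1]
  = (25/9)    [QR: 9 ≡ 1 mod 4, sign kept]
  = (7/9)    [25 ≡ 7 mod 9]
  = (9/7)    [QR: 9 ≡ 1 mod 4, sign kept]
  = (2/7)    [9 ≡ 2 mod 7]
  = (1/7)    [7 ≡ 7 mod 8 ⇒ (2/7) = +1]
  = 1    [(1/7) = 1]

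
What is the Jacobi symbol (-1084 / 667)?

(-1084 / 667)
  = (250 / 667)    [-1084 ≡ 250 mod 667]
  = -(125 / 667)    [667 ≡ 3 mod 8 ⇒ (2 / 667) = -1]
  = -(667 / 125)    [QR: 125 ≡ 1 mod 4, sign kept]
  = -(42 / 125)    [667 ≡ 42 mod 125]
  = (21 / 125)    [125 ≡ 5 mod 8 ⇒ (2 / 125) = -1]
  = (125 / 21)    [QR: 21 ≡ 1 mod 4, sign kept]
  = (20 / 21)    [125 ≡ 20 mod 21]
  = (5 / 21)    [21 ≡ 5 mod 8 ⇒ (2 / 21)^2 = +1]
  = (21 / 5)    [QR: 5 ≡ 1 mod 4, sign kept]
  = (1 / 5)    [21 ≡ 1 mod 5]
  = 1    [(1 / 5) = 1]

1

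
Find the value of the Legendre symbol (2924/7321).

-1

(2924/7321)
  = (731/7321)    [7321 ≡ 1 mod 8 ⇒ (2/7321)^2 = +1]
  = (7321/731)    [QR: 7321 ≡ 1 mod 4, sign kept]
  = (11/731)    [7321 ≡ 11 mod 731]
  = -(731/11)    [QR: both ≡ 3 mod 4, sign flips]
  = -(5/11)    [731 ≡ 5 mod 11]
  = -(11/5)    [QR: 5 ≡ 1 mod 4, sign kept]
  = -(1/5)    [11 ≡ 1 mod 5]
  = -1    [(1/5) = 1]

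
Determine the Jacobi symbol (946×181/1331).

0

By multiplicativity, (946·181/1331) = (946/1331)·(181/1331).
First factor (946/1331):
Factor out 2: 946 = 2·473. Since 1331 ≡ 3 (mod 8), (2/1331) = -1. Now have -(473/1331).
473 ≡ 1 (mod 4), so quadratic reciprocity gives (473/1331) = (1331/473). Reduce: 1331 ≡ 385 (mod 473). Now have -(385/473).
385 ≡ 1 (mod 4), so quadratic reciprocity gives (385/473) = (473/385). Reduce: 473 ≡ 88 (mod 385). Now have -(88/385).
Factor out 2: 88 = 2^3·11. Since 385 ≡ 1 (mod 8), (2/385) = +1, and (2/385)^3 = +1. Now have -(11/385).
385 ≡ 1 (mod 4), so quadratic reciprocity gives (11/385) = (385/11). Reduce: 385 ≡ 0 (mod 11). Now have -(0/11).
The numerator is now 0 with denominator 11 > 1: the symbol is 0.
Second factor (181/1331):
181 ≡ 1 (mod 4), so quadratic reciprocity gives (181/1331) = (1331/181). Reduce: 1331 ≡ 64 (mod 181). Now have (64/181).
Factor out 2: 64 = 2^6. Since 181 ≡ 5 (mod 8), (2/181) = -1, and (2/181)^6 = +1. Now have (1/181).
(1/181) = 1. Collecting the sign factors: 1.
Product: (0)·(1) = 0.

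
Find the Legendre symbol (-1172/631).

1

Reduce the numerator: -1172 ≡ 90 (mod 631), so (-1172/631) = (90/631).
Factor out 2: 90 = 2·45. Since 631 ≡ 7 (mod 8), (2/631) = +1. Now have (45/631).
45 ≡ 1 (mod 4), so quadratic reciprocity gives (45/631) = (631/45). Reduce: 631 ≡ 1 (mod 45). Now have (1/45).
(1/45) = 1. Collecting the sign factors: 1.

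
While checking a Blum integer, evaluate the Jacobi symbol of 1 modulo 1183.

(1 / 1183) = 1. Collecting the sign factors: 1.

1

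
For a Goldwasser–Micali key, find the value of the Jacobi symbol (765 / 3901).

(765 / 3901)
  = (3901 / 765)    [QR: 765 ≡ 1 mod 4, sign kept]
  = (76 / 765)    [3901 ≡ 76 mod 765]
  = (19 / 765)    [765 ≡ 5 mod 8 ⇒ (2 / 765)^2 = +1]
  = (765 / 19)    [QR: 765 ≡ 1 mod 4, sign kept]
  = (5 / 19)    [765 ≡ 5 mod 19]
  = (19 / 5)    [QR: 5 ≡ 1 mod 4, sign kept]
  = (4 / 5)    [19 ≡ 4 mod 5]
  = (1 / 5)    [5 ≡ 5 mod 8 ⇒ (2 / 5)^2 = +1]
  = 1    [(1 / 5) = 1]

1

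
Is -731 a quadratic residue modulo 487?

no

Pull out -1: (-731/487) = (-1/487)·(731/487). Since 487 ≡ 3 (mod 4), (-1/487) = -1. Now have -(731/487).
Reduce the numerator: 731 ≡ 244 (mod 487), so (731/487) = (244/487).
Factor out 2: 244 = 2^2·61. Since 487 ≡ 7 (mod 8), (2/487) = +1, and (2/487)^2 = +1. Now have -(61/487).
61 ≡ 1 (mod 4), so quadratic reciprocity gives (61/487) = (487/61). Reduce: 487 ≡ 60 (mod 61). Now have -(60/61).
Factor out 2: 60 = 2^2·15. Since 61 ≡ 5 (mod 8), (2/61) = -1, and (2/61)^2 = +1. Now have -(15/61).
61 ≡ 1 (mod 4), so quadratic reciprocity gives (15/61) = (61/15). Reduce: 61 ≡ 1 (mod 15). Now have -(1/15).
(1/15) = 1. Collecting the sign factors: -1.
The Legendre symbol is -1, so x^2 ≡ -731 (mod 487) has no solution.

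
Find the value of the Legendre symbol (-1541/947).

Reduce the numerator: -1541 ≡ 353 (mod 947), so (-1541/947) = (353/947).
353 ≡ 1 (mod 4), so quadratic reciprocity gives (353/947) = (947/353). Reduce: 947 ≡ 241 (mod 353). Now have (241/353).
241 ≡ 1 (mod 4), so quadratic reciprocity gives (241/353) = (353/241). Reduce: 353 ≡ 112 (mod 241). Now have (112/241).
Factor out 2: 112 = 2^4·7. Since 241 ≡ 1 (mod 8), (2/241) = +1, and (2/241)^4 = +1. Now have (7/241).
241 ≡ 1 (mod 4), so quadratic reciprocity gives (7/241) = (241/7). Reduce: 241 ≡ 3 (mod 7). Now have (3/7).
Both 3 ≡ 3 and 7 ≡ 3 (mod 4), so reciprocity gives (3/7) = -(7/3). Reduce: 7 ≡ 1 (mod 3). Now have -(1/3).
(1/3) = 1. Collecting the sign factors: -1.

-1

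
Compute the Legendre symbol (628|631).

1

(628|631)
  = (157|631)    [631 ≡ 7 mod 8 ⇒ (2|631)^2 = +1]
  = (631|157)    [QR: 157 ≡ 1 mod 4, sign kept]
  = (3|157)    [631 ≡ 3 mod 157]
  = (157|3)    [QR: 157 ≡ 1 mod 4, sign kept]
  = (1|3)    [157 ≡ 1 mod 3]
  = 1    [(1|3) = 1]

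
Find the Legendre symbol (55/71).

(55/71)
  = -(71/55)    [QR: both ≡ 3 mod 4, sign flips]
  = -(16/55)    [71 ≡ 16 mod 55]
  = -(1/55)    [55 ≡ 7 mod 8 ⇒ (2/55)^4 = +1]
  = -1    [(1/55) = 1]

-1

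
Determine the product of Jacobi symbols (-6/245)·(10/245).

By multiplicativity, (-6·10/245) = (-6/245)·(10/245).
First factor (-6/245):
(-6/245)
  = (239/245)    [-6 ≡ 239 mod 245]
  = (245/239)    [QR: 245 ≡ 1 mod 4, sign kept]
  = (6/239)    [245 ≡ 6 mod 239]
  = (3/239)    [239 ≡ 7 mod 8 ⇒ (2/239) = +1]
  = -(239/3)    [QR: both ≡ 3 mod 4, sign flips]
  = -(2/3)    [239 ≡ 2 mod 3]
  = (1/3)    [3 ≡ 3 mod 8 ⇒ (2/3) = -1]
  = 1    [(1/3) = 1]
Second factor (10/245):
(10/245)
  = -(5/245)    [245 ≡ 5 mod 8 ⇒ (2/245) = -1]
  = -(245/5)    [QR: 5 ≡ 1 mod 4, sign kept]
  = -(0/5)    [245 ≡ 0 mod 5]
  = 0    [numerator 0, gcd > 1]
Product: (1)·(0) = 0.

0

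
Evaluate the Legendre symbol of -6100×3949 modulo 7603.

By multiplicativity, (-6100·3949/7603) = (-6100/7603)·(3949/7603).
First factor (-6100/7603):
(-6100/7603)
  = -(6100/7603)    [7603 ≡ 3 mod 4 ⇒ (-1/7603) = -1]
  = -(1525/7603)    [7603 ≡ 3 mod 8 ⇒ (2/7603)^2 = +1]
  = -(7603/1525)    [QR: 1525 ≡ 1 mod 4, sign kept]
  = -(1503/1525)    [7603 ≡ 1503 mod 1525]
  = -(1525/1503)    [QR: 1525 ≡ 1 mod 4, sign kept]
  = -(22/1503)    [1525 ≡ 22 mod 1503]
  = -(11/1503)    [1503 ≡ 7 mod 8 ⇒ (2/1503) = +1]
  = (1503/11)    [QR: both ≡ 3 mod 4, sign flips]
  = (7/11)    [1503 ≡ 7 mod 11]
  = -(11/7)    [QR: both ≡ 3 mod 4, sign flips]
  = -(4/7)    [11 ≡ 4 mod 7]
  = -(1/7)    [7 ≡ 7 mod 8 ⇒ (2/7)^2 = +1]
  = -1    [(1/7) = 1]
Second factor (3949/7603):
(3949/7603)
  = (7603/3949)    [QR: 3949 ≡ 1 mod 4, sign kept]
  = (3654/3949)    [7603 ≡ 3654 mod 3949]
  = -(1827/3949)    [3949 ≡ 5 mod 8 ⇒ (2/3949) = -1]
  = -(3949/1827)    [QR: 3949 ≡ 1 mod 4, sign kept]
  = -(295/1827)    [3949 ≡ 295 mod 1827]
  = (1827/295)    [QR: both ≡ 3 mod 4, sign flips]
  = (57/295)    [1827 ≡ 57 mod 295]
  = (295/57)    [QR: 57 ≡ 1 mod 4, sign kept]
  = (10/57)    [295 ≡ 10 mod 57]
  = (5/57)    [57 ≡ 1 mod 8 ⇒ (2/57) = +1]
  = (57/5)    [QR: 5 ≡ 1 mod 4, sign kept]
  = (2/5)    [57 ≡ 2 mod 5]
  = -(1/5)    [5 ≡ 5 mod 8 ⇒ (2/5) = -1]
  = -1    [(1/5) = 1]
Product: (-1)·(-1) = 1.

1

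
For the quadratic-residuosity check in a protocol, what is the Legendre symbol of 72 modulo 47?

1

(72|47)
  = (25|47)    [72 ≡ 25 mod 47]
  = (47|25)    [QR: 25 ≡ 1 mod 4, sign kept]
  = (22|25)    [47 ≡ 22 mod 25]
  = (11|25)    [25 ≡ 1 mod 8 ⇒ (2|25) = +1]
  = (25|11)    [QR: 25 ≡ 1 mod 4, sign kept]
  = (3|11)    [25 ≡ 3 mod 11]
  = -(11|3)    [QR: both ≡ 3 mod 4, sign flips]
  = -(2|3)    [11 ≡ 2 mod 3]
  = (1|3)    [3 ≡ 3 mod 8 ⇒ (2|3) = -1]
  = 1    [(1|3) = 1]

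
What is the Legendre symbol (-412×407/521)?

By multiplicativity, (-412·407/521) = (-412/521)·(407/521).
First factor (-412/521):
(-412/521)
  = (109/521)    [-412 ≡ 109 mod 521]
  = (521/109)    [QR: 109 ≡ 1 mod 4, sign kept]
  = (85/109)    [521 ≡ 85 mod 109]
  = (109/85)    [QR: 85 ≡ 1 mod 4, sign kept]
  = (24/85)    [109 ≡ 24 mod 85]
  = -(3/85)    [85 ≡ 5 mod 8 ⇒ (2/85)^3 = -1]
  = -(85/3)    [QR: 85 ≡ 1 mod 4, sign kept]
  = -(1/3)    [85 ≡ 1 mod 3]
  = -1    [(1/3) = 1]
Second factor (407/521):
(407/521)
  = (521/407)    [QR: 521 ≡ 1 mod 4, sign kept]
  = (114/407)    [521 ≡ 114 mod 407]
  = (57/407)    [407 ≡ 7 mod 8 ⇒ (2/407) = +1]
  = (407/57)    [QR: 57 ≡ 1 mod 4, sign kept]
  = (8/57)    [407 ≡ 8 mod 57]
  = (1/57)    [57 ≡ 1 mod 8 ⇒ (2/57)^3 = +1]
  = 1    [(1/57) = 1]
Product: (-1)·(1) = -1.

-1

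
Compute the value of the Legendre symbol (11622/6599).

Reduce the numerator: 11622 ≡ 5023 (mod 6599), so (11622/6599) = (5023/6599).
Both 5023 ≡ 3 and 6599 ≡ 3 (mod 4), so reciprocity gives (5023/6599) = -(6599/5023). Reduce: 6599 ≡ 1576 (mod 5023). Now have -(1576/5023).
Factor out 2: 1576 = 2^3·197. Since 5023 ≡ 7 (mod 8), (2/5023) = +1, and (2/5023)^3 = +1. Now have -(197/5023).
197 ≡ 1 (mod 4), so quadratic reciprocity gives (197/5023) = (5023/197). Reduce: 5023 ≡ 98 (mod 197). Now have -(98/197).
Factor out 2: 98 = 2·49. Since 197 ≡ 5 (mod 8), (2/197) = -1. Now have (49/197).
49 ≡ 1 (mod 4), so quadratic reciprocity gives (49/197) = (197/49). Reduce: 197 ≡ 1 (mod 49). Now have (1/49).
(1/49) = 1. Collecting the sign factors: 1.

1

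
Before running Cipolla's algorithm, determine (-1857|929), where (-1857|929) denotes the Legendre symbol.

1

Pull out -1: (-1857|929) = (-1|929)·(1857|929). Since 929 ≡ 1 (mod 4), (-1|929) = +1. Now have (1857|929).
Reduce the numerator: 1857 ≡ 928 (mod 929), so (1857|929) = (928|929).
Factor out 2: 928 = 2^5·29. Since 929 ≡ 1 (mod 8), (2|929) = +1, and (2|929)^5 = +1. Now have (29|929).
29 ≡ 1 (mod 4), so quadratic reciprocity gives (29|929) = (929|29). Reduce: 929 ≡ 1 (mod 29). Now have (1|29).
(1|29) = 1. Collecting the sign factors: 1.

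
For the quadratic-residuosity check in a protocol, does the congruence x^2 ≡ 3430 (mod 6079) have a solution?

yes

Factor out 2: 3430 = 2·1715. Since 6079 ≡ 7 (mod 8), (2/6079) = +1. Now have (1715/6079).
Both 1715 ≡ 3 and 6079 ≡ 3 (mod 4), so reciprocity gives (1715/6079) = -(6079/1715). Reduce: 6079 ≡ 934 (mod 1715). Now have -(934/1715).
Factor out 2: 934 = 2·467. Since 1715 ≡ 3 (mod 8), (2/1715) = -1. Now have (467/1715).
Both 467 ≡ 3 and 1715 ≡ 3 (mod 4), so reciprocity gives (467/1715) = -(1715/467). Reduce: 1715 ≡ 314 (mod 467). Now have -(314/467).
Factor out 2: 314 = 2·157. Since 467 ≡ 3 (mod 8), (2/467) = -1. Now have (157/467).
157 ≡ 1 (mod 4), so quadratic reciprocity gives (157/467) = (467/157). Reduce: 467 ≡ 153 (mod 157). Now have (153/157).
153 ≡ 1 (mod 4), so quadratic reciprocity gives (153/157) = (157/153). Reduce: 157 ≡ 4 (mod 153). Now have (4/153).
Factor out 2: 4 = 2^2. Since 153 ≡ 1 (mod 8), (2/153) = +1, and (2/153)^2 = +1. Now have (1/153).
(1/153) = 1. Collecting the sign factors: 1.
(3430/6079) = 1, and 6079 is prime, so 3430 is a quadratic residue mod 6079.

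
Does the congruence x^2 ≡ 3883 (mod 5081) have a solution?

yes

(3883/5081)
  = (5081/3883)    [QR: 5081 ≡ 1 mod 4, sign kept]
  = (1198/3883)    [5081 ≡ 1198 mod 3883]
  = -(599/3883)    [3883 ≡ 3 mod 8 ⇒ (2/3883) = -1]
  = (3883/599)    [QR: both ≡ 3 mod 4, sign flips]
  = (289/599)    [3883 ≡ 289 mod 599]
  = (599/289)    [QR: 289 ≡ 1 mod 4, sign kept]
  = (21/289)    [599 ≡ 21 mod 289]
  = (289/21)    [QR: 21 ≡ 1 mod 4, sign kept]
  = (16/21)    [289 ≡ 16 mod 21]
  = (1/21)    [21 ≡ 5 mod 8 ⇒ (2/21)^4 = +1]
  = 1    [(1/21) = 1]
The Legendre symbol is 1, so x^2 ≡ 3883 (mod 5081) has solution.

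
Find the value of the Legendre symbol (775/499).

1

(775/499)
  = (276/499)    [775 ≡ 276 mod 499]
  = (69/499)    [499 ≡ 3 mod 8 ⇒ (2/499)^2 = +1]
  = (499/69)    [QR: 69 ≡ 1 mod 4, sign kept]
  = (16/69)    [499 ≡ 16 mod 69]
  = (1/69)    [69 ≡ 5 mod 8 ⇒ (2/69)^4 = +1]
  = 1    [(1/69) = 1]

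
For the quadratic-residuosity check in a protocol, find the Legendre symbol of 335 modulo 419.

(335/419)
  = -(419/335)    [QR: both ≡ 3 mod 4, sign flips]
  = -(84/335)    [419 ≡ 84 mod 335]
  = -(21/335)    [335 ≡ 7 mod 8 ⇒ (2/335)^2 = +1]
  = -(335/21)    [QR: 21 ≡ 1 mod 4, sign kept]
  = -(20/21)    [335 ≡ 20 mod 21]
  = -(5/21)    [21 ≡ 5 mod 8 ⇒ (2/21)^2 = +1]
  = -(21/5)    [QR: 5 ≡ 1 mod 4, sign kept]
  = -(1/5)    [21 ≡ 1 mod 5]
  = -1    [(1/5) = 1]

-1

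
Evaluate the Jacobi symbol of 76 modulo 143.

1

Factor out 2: 76 = 2^2·19. Since 143 ≡ 7 (mod 8), (2/143) = +1, and (2/143)^2 = +1. Now have (19/143).
Both 19 ≡ 3 and 143 ≡ 3 (mod 4), so reciprocity gives (19/143) = -(143/19). Reduce: 143 ≡ 10 (mod 19). Now have -(10/19).
Factor out 2: 10 = 2·5. Since 19 ≡ 3 (mod 8), (2/19) = -1. Now have (5/19).
5 ≡ 1 (mod 4), so quadratic reciprocity gives (5/19) = (19/5). Reduce: 19 ≡ 4 (mod 5). Now have (4/5).
Factor out 2: 4 = 2^2. Since 5 ≡ 5 (mod 8), (2/5) = -1, and (2/5)^2 = +1. Now have (1/5).
(1/5) = 1. Collecting the sign factors: 1.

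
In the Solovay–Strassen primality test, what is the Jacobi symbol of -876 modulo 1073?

1

(-876/1073)
  = (876/1073)    [1073 ≡ 1 mod 4 ⇒ (-1/1073) = +1]
  = (219/1073)    [1073 ≡ 1 mod 8 ⇒ (2/1073)^2 = +1]
  = (1073/219)    [QR: 1073 ≡ 1 mod 4, sign kept]
  = (197/219)    [1073 ≡ 197 mod 219]
  = (219/197)    [QR: 197 ≡ 1 mod 4, sign kept]
  = (22/197)    [219 ≡ 22 mod 197]
  = -(11/197)    [197 ≡ 5 mod 8 ⇒ (2/197) = -1]
  = -(197/11)    [QR: 197 ≡ 1 mod 4, sign kept]
  = -(10/11)    [197 ≡ 10 mod 11]
  = (5/11)    [11 ≡ 3 mod 8 ⇒ (2/11) = -1]
  = (11/5)    [QR: 5 ≡ 1 mod 4, sign kept]
  = (1/5)    [11 ≡ 1 mod 5]
  = 1    [(1/5) = 1]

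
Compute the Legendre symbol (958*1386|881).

1

By multiplicativity, (958·1386|881) = (958|881)·(1386|881).
First factor (958|881):
Reduce the numerator: 958 ≡ 77 (mod 881), so (958|881) = (77|881).
77 ≡ 1 (mod 4), so quadratic reciprocity gives (77|881) = (881|77). Reduce: 881 ≡ 34 (mod 77). Now have (34|77).
Factor out 2: 34 = 2·17. Since 77 ≡ 5 (mod 8), (2|77) = -1. Now have -(17|77).
17 ≡ 1 (mod 4), so quadratic reciprocity gives (17|77) = (77|17). Reduce: 77 ≡ 9 (mod 17). Now have -(9|17).
9 ≡ 1 (mod 4), so quadratic reciprocity gives (9|17) = (17|9). Reduce: 17 ≡ 8 (mod 9). Now have -(8|9).
Factor out 2: 8 = 2^3. Since 9 ≡ 1 (mod 8), (2|9) = +1, and (2|9)^3 = +1. Now have -(1|9).
(1|9) = 1. Collecting the sign factors: -1.
Second factor (1386|881):
Reduce the numerator: 1386 ≡ 505 (mod 881), so (1386|881) = (505|881).
505 ≡ 1 (mod 4), so quadratic reciprocity gives (505|881) = (881|505). Reduce: 881 ≡ 376 (mod 505). Now have (376|505).
Factor out 2: 376 = 2^3·47. Since 505 ≡ 1 (mod 8), (2|505) = +1, and (2|505)^3 = +1. Now have (47|505).
505 ≡ 1 (mod 4), so quadratic reciprocity gives (47|505) = (505|47). Reduce: 505 ≡ 35 (mod 47). Now have (35|47).
Both 35 ≡ 3 and 47 ≡ 3 (mod 4), so reciprocity gives (35|47) = -(47|35). Reduce: 47 ≡ 12 (mod 35). Now have -(12|35).
Factor out 2: 12 = 2^2·3. Since 35 ≡ 3 (mod 8), (2|35) = -1, and (2|35)^2 = +1. Now have -(3|35).
Both 3 ≡ 3 and 35 ≡ 3 (mod 4), so reciprocity gives (3|35) = -(35|3). Reduce: 35 ≡ 2 (mod 3). Now have (2|3).
Factor out 2: 2 = 2. Since 3 ≡ 3 (mod 8), (2|3) = -1. Now have -(1|3).
(1|3) = 1. Collecting the sign factors: -1.
Product: (-1)·(-1) = 1.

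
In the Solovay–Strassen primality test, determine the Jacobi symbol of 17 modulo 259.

1

17 ≡ 1 (mod 4), so quadratic reciprocity gives (17/259) = (259/17). Reduce: 259 ≡ 4 (mod 17). Now have (4/17).
Factor out 2: 4 = 2^2. Since 17 ≡ 1 (mod 8), (2/17) = +1, and (2/17)^2 = +1. Now have (1/17).
(1/17) = 1. Collecting the sign factors: 1.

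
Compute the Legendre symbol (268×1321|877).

By multiplicativity, (268·1321|877) = (268|877)·(1321|877).
First factor (268|877):
(268|877)
  = (67|877)    [877 ≡ 5 mod 8 ⇒ (2|877)^2 = +1]
  = (877|67)    [QR: 877 ≡ 1 mod 4, sign kept]
  = (6|67)    [877 ≡ 6 mod 67]
  = -(3|67)    [67 ≡ 3 mod 8 ⇒ (2|67) = -1]
  = (67|3)    [QR: both ≡ 3 mod 4, sign flips]
  = (1|3)    [67 ≡ 1 mod 3]
  = 1    [(1|3) = 1]
Second factor (1321|877):
(1321|877)
  = (444|877)    [1321 ≡ 444 mod 877]
  = (111|877)    [877 ≡ 5 mod 8 ⇒ (2|877)^2 = +1]
  = (877|111)    [QR: 877 ≡ 1 mod 4, sign kept]
  = (100|111)    [877 ≡ 100 mod 111]
  = (25|111)    [111 ≡ 7 mod 8 ⇒ (2|111)^2 = +1]
  = (111|25)    [QR: 25 ≡ 1 mod 4, sign kept]
  = (11|25)    [111 ≡ 11 mod 25]
  = (25|11)    [QR: 25 ≡ 1 mod 4, sign kept]
  = (3|11)    [25 ≡ 3 mod 11]
  = -(11|3)    [QR: both ≡ 3 mod 4, sign flips]
  = -(2|3)    [11 ≡ 2 mod 3]
  = (1|3)    [3 ≡ 3 mod 8 ⇒ (2|3) = -1]
  = 1    [(1|3) = 1]
Product: (1)·(1) = 1.

1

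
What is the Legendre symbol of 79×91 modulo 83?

1

By multiplicativity, (79·91/83) = (79/83)·(91/83).
First factor (79/83):
Both 79 ≡ 3 and 83 ≡ 3 (mod 4), so reciprocity gives (79/83) = -(83/79). Reduce: 83 ≡ 4 (mod 79). Now have -(4/79).
Factor out 2: 4 = 2^2. Since 79 ≡ 7 (mod 8), (2/79) = +1, and (2/79)^2 = +1. Now have -(1/79).
(1/79) = 1. Collecting the sign factors: -1.
Second factor (91/83):
Reduce the numerator: 91 ≡ 8 (mod 83), so (91/83) = (8/83).
Factor out 2: 8 = 2^3. Since 83 ≡ 3 (mod 8), (2/83) = -1, and (2/83)^3 = -1. Now have -(1/83).
(1/83) = 1. Collecting the sign factors: -1.
Product: (-1)·(-1) = 1.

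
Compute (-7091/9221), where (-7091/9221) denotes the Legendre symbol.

-1

Pull out -1: (-7091/9221) = (-1/9221)·(7091/9221). Since 9221 ≡ 1 (mod 4), (-1/9221) = +1. Now have (7091/9221).
9221 ≡ 1 (mod 4), so quadratic reciprocity gives (7091/9221) = (9221/7091). Reduce: 9221 ≡ 2130 (mod 7091). Now have (2130/7091).
Factor out 2: 2130 = 2·1065. Since 7091 ≡ 3 (mod 8), (2/7091) = -1. Now have -(1065/7091).
1065 ≡ 1 (mod 4), so quadratic reciprocity gives (1065/7091) = (7091/1065). Reduce: 7091 ≡ 701 (mod 1065). Now have -(701/1065).
701 ≡ 1 (mod 4), so quadratic reciprocity gives (701/1065) = (1065/701). Reduce: 1065 ≡ 364 (mod 701). Now have -(364/701).
Factor out 2: 364 = 2^2·91. Since 701 ≡ 5 (mod 8), (2/701) = -1, and (2/701)^2 = +1. Now have -(91/701).
701 ≡ 1 (mod 4), so quadratic reciprocity gives (91/701) = (701/91). Reduce: 701 ≡ 64 (mod 91). Now have -(64/91).
Factor out 2: 64 = 2^6. Since 91 ≡ 3 (mod 8), (2/91) = -1, and (2/91)^6 = +1. Now have -(1/91).
(1/91) = 1. Collecting the sign factors: -1.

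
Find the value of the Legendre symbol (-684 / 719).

1

Reduce the numerator: -684 ≡ 35 (mod 719), so (-684 / 719) = (35 / 719).
Both 35 ≡ 3 and 719 ≡ 3 (mod 4), so reciprocity gives (35 / 719) = -(719 / 35). Reduce: 719 ≡ 19 (mod 35). Now have -(19 / 35).
Both 19 ≡ 3 and 35 ≡ 3 (mod 4), so reciprocity gives (19 / 35) = -(35 / 19). Reduce: 35 ≡ 16 (mod 19). Now have (16 / 19).
Factor out 2: 16 = 2^4. Since 19 ≡ 3 (mod 8), (2 / 19) = -1, and (2 / 19)^4 = +1. Now have (1 / 19).
(1 / 19) = 1. Collecting the sign factors: 1.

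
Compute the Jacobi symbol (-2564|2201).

-1

(-2564|2201)
  = (2564|2201)    [2201 ≡ 1 mod 4 ⇒ (-1|2201) = +1]
  = (363|2201)    [2564 ≡ 363 mod 2201]
  = (2201|363)    [QR: 2201 ≡ 1 mod 4, sign kept]
  = (23|363)    [2201 ≡ 23 mod 363]
  = -(363|23)    [QR: both ≡ 3 mod 4, sign flips]
  = -(18|23)    [363 ≡ 18 mod 23]
  = -(9|23)    [23 ≡ 7 mod 8 ⇒ (2|23) = +1]
  = -(23|9)    [QR: 9 ≡ 1 mod 4, sign kept]
  = -(5|9)    [23 ≡ 5 mod 9]
  = -(9|5)    [QR: 5 ≡ 1 mod 4, sign kept]
  = -(4|5)    [9 ≡ 4 mod 5]
  = -(1|5)    [5 ≡ 5 mod 8 ⇒ (2|5)^2 = +1]
  = -1    [(1|5) = 1]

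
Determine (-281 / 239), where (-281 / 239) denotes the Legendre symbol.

Pull out -1: (-281 / 239) = (-1 / 239)·(281 / 239). Since 239 ≡ 3 (mod 4), (-1 / 239) = -1. Now have -(281 / 239).
Reduce the numerator: 281 ≡ 42 (mod 239), so (281 / 239) = (42 / 239).
Factor out 2: 42 = 2·21. Since 239 ≡ 7 (mod 8), (2 / 239) = +1. Now have -(21 / 239).
21 ≡ 1 (mod 4), so quadratic reciprocity gives (21 / 239) = (239 / 21). Reduce: 239 ≡ 8 (mod 21). Now have -(8 / 21).
Factor out 2: 8 = 2^3. Since 21 ≡ 5 (mod 8), (2 / 21) = -1, and (2 / 21)^3 = -1. Now have (1 / 21).
(1 / 21) = 1. Collecting the sign factors: 1.

1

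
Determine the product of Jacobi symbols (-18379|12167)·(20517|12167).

-1

By multiplicativity, (-18379·20517|12167) = (-18379|12167)·(20517|12167).
First factor (-18379|12167):
(-18379|12167)
  = (5955|12167)    [-18379 ≡ 5955 mod 12167]
  = -(12167|5955)    [QR: both ≡ 3 mod 4, sign flips]
  = -(257|5955)    [12167 ≡ 257 mod 5955]
  = -(5955|257)    [QR: 257 ≡ 1 mod 4, sign kept]
  = -(44|257)    [5955 ≡ 44 mod 257]
  = -(11|257)    [257 ≡ 1 mod 8 ⇒ (2|257)^2 = +1]
  = -(257|11)    [QR: 257 ≡ 1 mod 4, sign kept]
  = -(4|11)    [257 ≡ 4 mod 11]
  = -(1|11)    [11 ≡ 3 mod 8 ⇒ (2|11)^2 = +1]
  = -1    [(1|11) = 1]
Second factor (20517|12167):
(20517|12167)
  = (8350|12167)    [20517 ≡ 8350 mod 12167]
  = (4175|12167)    [12167 ≡ 7 mod 8 ⇒ (2|12167) = +1]
  = -(12167|4175)    [QR: both ≡ 3 mod 4, sign flips]
  = -(3817|4175)    [12167 ≡ 3817 mod 4175]
  = -(4175|3817)    [QR: 3817 ≡ 1 mod 4, sign kept]
  = -(358|3817)    [4175 ≡ 358 mod 3817]
  = -(179|3817)    [3817 ≡ 1 mod 8 ⇒ (2|3817) = +1]
  = -(3817|179)    [QR: 3817 ≡ 1 mod 4, sign kept]
  = -(58|179)    [3817 ≡ 58 mod 179]
  = (29|179)    [179 ≡ 3 mod 8 ⇒ (2|179) = -1]
  = (179|29)    [QR: 29 ≡ 1 mod 4, sign kept]
  = (5|29)    [179 ≡ 5 mod 29]
  = (29|5)    [QR: 5 ≡ 1 mod 4, sign kept]
  = (4|5)    [29 ≡ 4 mod 5]
  = (1|5)    [5 ≡ 5 mod 8 ⇒ (2|5)^2 = +1]
  = 1    [(1|5) = 1]
Product: (-1)·(1) = -1.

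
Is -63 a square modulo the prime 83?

no

Pull out -1: (-63/83) = (-1/83)·(63/83). Since 83 ≡ 3 (mod 4), (-1/83) = -1. Now have -(63/83).
Both 63 ≡ 3 and 83 ≡ 3 (mod 4), so reciprocity gives (63/83) = -(83/63). Reduce: 83 ≡ 20 (mod 63). Now have (20/63).
Factor out 2: 20 = 2^2·5. Since 63 ≡ 7 (mod 8), (2/63) = +1, and (2/63)^2 = +1. Now have (5/63).
5 ≡ 1 (mod 4), so quadratic reciprocity gives (5/63) = (63/5). Reduce: 63 ≡ 3 (mod 5). Now have (3/5).
5 ≡ 1 (mod 4), so quadratic reciprocity gives (3/5) = (5/3). Reduce: 5 ≡ 2 (mod 3). Now have (2/3).
Factor out 2: 2 = 2. Since 3 ≡ 3 (mod 8), (2/3) = -1. Now have -(1/3).
(1/3) = 1. Collecting the sign factors: -1.
(-63/83) = -1, and 83 is prime, so -63 is not a quadratic residue mod 83.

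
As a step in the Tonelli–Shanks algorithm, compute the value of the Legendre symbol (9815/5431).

Reduce the numerator: 9815 ≡ 4384 (mod 5431), so (9815/5431) = (4384/5431).
Factor out 2: 4384 = 2^5·137. Since 5431 ≡ 7 (mod 8), (2/5431) = +1, and (2/5431)^5 = +1. Now have (137/5431).
137 ≡ 1 (mod 4), so quadratic reciprocity gives (137/5431) = (5431/137). Reduce: 5431 ≡ 88 (mod 137). Now have (88/137).
Factor out 2: 88 = 2^3·11. Since 137 ≡ 1 (mod 8), (2/137) = +1, and (2/137)^3 = +1. Now have (11/137).
137 ≡ 1 (mod 4), so quadratic reciprocity gives (11/137) = (137/11). Reduce: 137 ≡ 5 (mod 11). Now have (5/11).
5 ≡ 1 (mod 4), so quadratic reciprocity gives (5/11) = (11/5). Reduce: 11 ≡ 1 (mod 5). Now have (1/5).
(1/5) = 1. Collecting the sign factors: 1.

1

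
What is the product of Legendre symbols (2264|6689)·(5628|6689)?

1

By multiplicativity, (2264·5628|6689) = (2264|6689)·(5628|6689).
First factor (2264|6689):
Factor out 2: 2264 = 2^3·283. Since 6689 ≡ 1 (mod 8), (2|6689) = +1, and (2|6689)^3 = +1. Now have (283|6689).
6689 ≡ 1 (mod 4), so quadratic reciprocity gives (283|6689) = (6689|283). Reduce: 6689 ≡ 180 (mod 283). Now have (180|283).
Factor out 2: 180 = 2^2·45. Since 283 ≡ 3 (mod 8), (2|283) = -1, and (2|283)^2 = +1. Now have (45|283).
45 ≡ 1 (mod 4), so quadratic reciprocity gives (45|283) = (283|45). Reduce: 283 ≡ 13 (mod 45). Now have (13|45).
13 ≡ 1 (mod 4), so quadratic reciprocity gives (13|45) = (45|13). Reduce: 45 ≡ 6 (mod 13). Now have (6|13).
Factor out 2: 6 = 2·3. Since 13 ≡ 5 (mod 8), (2|13) = -1. Now have -(3|13).
13 ≡ 1 (mod 4), so quadratic reciprocity gives (3|13) = (13|3). Reduce: 13 ≡ 1 (mod 3). Now have -(1|3).
(1|3) = 1. Collecting the sign factors: -1.
Second factor (5628|6689):
Factor out 2: 5628 = 2^2·1407. Since 6689 ≡ 1 (mod 8), (2|6689) = +1, and (2|6689)^2 = +1. Now have (1407|6689).
6689 ≡ 1 (mod 4), so quadratic reciprocity gives (1407|6689) = (6689|1407). Reduce: 6689 ≡ 1061 (mod 1407). Now have (1061|1407).
1061 ≡ 1 (mod 4), so quadratic reciprocity gives (1061|1407) = (1407|1061). Reduce: 1407 ≡ 346 (mod 1061). Now have (346|1061).
Factor out 2: 346 = 2·173. Since 1061 ≡ 5 (mod 8), (2|1061) = -1. Now have -(173|1061).
173 ≡ 1 (mod 4), so quadratic reciprocity gives (173|1061) = (1061|173). Reduce: 1061 ≡ 23 (mod 173). Now have -(23|173).
173 ≡ 1 (mod 4), so quadratic reciprocity gives (23|173) = (173|23). Reduce: 173 ≡ 12 (mod 23). Now have -(12|23).
Factor out 2: 12 = 2^2·3. Since 23 ≡ 7 (mod 8), (2|23) = +1, and (2|23)^2 = +1. Now have -(3|23).
Both 3 ≡ 3 and 23 ≡ 3 (mod 4), so reciprocity gives (3|23) = -(23|3). Reduce: 23 ≡ 2 (mod 3). Now have (2|3).
Factor out 2: 2 = 2. Since 3 ≡ 3 (mod 8), (2|3) = -1. Now have -(1|3).
(1|3) = 1. Collecting the sign factors: -1.
Product: (-1)·(-1) = 1.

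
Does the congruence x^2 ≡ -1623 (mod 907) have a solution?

(-1623/907)
  = -(1623/907)    [907 ≡ 3 mod 4 ⇒ (-1/907) = -1]
  = -(716/907)    [1623 ≡ 716 mod 907]
  = -(179/907)    [907 ≡ 3 mod 8 ⇒ (2/907)^2 = +1]
  = (907/179)    [QR: both ≡ 3 mod 4, sign flips]
  = (12/179)    [907 ≡ 12 mod 179]
  = (3/179)    [179 ≡ 3 mod 8 ⇒ (2/179)^2 = +1]
  = -(179/3)    [QR: both ≡ 3 mod 4, sign flips]
  = -(2/3)    [179 ≡ 2 mod 3]
  = (1/3)    [3 ≡ 3 mod 8 ⇒ (2/3) = -1]
  = 1    [(1/3) = 1]
The Legendre symbol is 1, so x^2 ≡ -1623 (mod 907) has solution.

yes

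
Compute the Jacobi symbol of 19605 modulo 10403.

(19605|10403)
  = (9202|10403)    [19605 ≡ 9202 mod 10403]
  = -(4601|10403)    [10403 ≡ 3 mod 8 ⇒ (2|10403) = -1]
  = -(10403|4601)    [QR: 4601 ≡ 1 mod 4, sign kept]
  = -(1201|4601)    [10403 ≡ 1201 mod 4601]
  = -(4601|1201)    [QR: 1201 ≡ 1 mod 4, sign kept]
  = -(998|1201)    [4601 ≡ 998 mod 1201]
  = -(499|1201)    [1201 ≡ 1 mod 8 ⇒ (2|1201) = +1]
  = -(1201|499)    [QR: 1201 ≡ 1 mod 4, sign kept]
  = -(203|499)    [1201 ≡ 203 mod 499]
  = (499|203)    [QR: both ≡ 3 mod 4, sign flips]
  = (93|203)    [499 ≡ 93 mod 203]
  = (203|93)    [QR: 93 ≡ 1 mod 4, sign kept]
  = (17|93)    [203 ≡ 17 mod 93]
  = (93|17)    [QR: 17 ≡ 1 mod 4, sign kept]
  = (8|17)    [93 ≡ 8 mod 17]
  = (1|17)    [17 ≡ 1 mod 8 ⇒ (2|17)^3 = +1]
  = 1    [(1|17) = 1]

1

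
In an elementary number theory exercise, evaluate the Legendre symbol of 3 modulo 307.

(3|307)
  = -(307|3)    [QR: both ≡ 3 mod 4, sign flips]
  = -(1|3)    [307 ≡ 1 mod 3]
  = -1    [(1|3) = 1]

-1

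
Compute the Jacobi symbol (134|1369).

Factor out 2: 134 = 2·67. Since 1369 ≡ 1 (mod 8), (2|1369) = +1. Now have (67|1369).
1369 ≡ 1 (mod 4), so quadratic reciprocity gives (67|1369) = (1369|67). Reduce: 1369 ≡ 29 (mod 67). Now have (29|67).
29 ≡ 1 (mod 4), so quadratic reciprocity gives (29|67) = (67|29). Reduce: 67 ≡ 9 (mod 29). Now have (9|29).
9 ≡ 1 (mod 4), so quadratic reciprocity gives (9|29) = (29|9). Reduce: 29 ≡ 2 (mod 9). Now have (2|9).
Factor out 2: 2 = 2. Since 9 ≡ 1 (mod 8), (2|9) = +1. Now have (1|9).
(1|9) = 1. Collecting the sign factors: 1.

1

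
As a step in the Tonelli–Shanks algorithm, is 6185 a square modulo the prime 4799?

Reduce the numerator: 6185 ≡ 1386 (mod 4799), so (6185|4799) = (1386|4799).
Factor out 2: 1386 = 2·693. Since 4799 ≡ 7 (mod 8), (2|4799) = +1. Now have (693|4799).
693 ≡ 1 (mod 4), so quadratic reciprocity gives (693|4799) = (4799|693). Reduce: 4799 ≡ 641 (mod 693). Now have (641|693).
641 ≡ 1 (mod 4), so quadratic reciprocity gives (641|693) = (693|641). Reduce: 693 ≡ 52 (mod 641). Now have (52|641).
Factor out 2: 52 = 2^2·13. Since 641 ≡ 1 (mod 8), (2|641) = +1, and (2|641)^2 = +1. Now have (13|641).
13 ≡ 1 (mod 4), so quadratic reciprocity gives (13|641) = (641|13). Reduce: 641 ≡ 4 (mod 13). Now have (4|13).
Factor out 2: 4 = 2^2. Since 13 ≡ 5 (mod 8), (2|13) = -1, and (2|13)^2 = +1. Now have (1|13).
(1|13) = 1. Collecting the sign factors: 1.
The Legendre symbol is 1, so x^2 ≡ 6185 (mod 4799) has solution.

yes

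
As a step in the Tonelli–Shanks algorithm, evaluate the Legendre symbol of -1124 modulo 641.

(-1124/641)
  = (158/641)    [-1124 ≡ 158 mod 641]
  = (79/641)    [641 ≡ 1 mod 8 ⇒ (2/641) = +1]
  = (641/79)    [QR: 641 ≡ 1 mod 4, sign kept]
  = (9/79)    [641 ≡ 9 mod 79]
  = (79/9)    [QR: 9 ≡ 1 mod 4, sign kept]
  = (7/9)    [79 ≡ 7 mod 9]
  = (9/7)    [QR: 9 ≡ 1 mod 4, sign kept]
  = (2/7)    [9 ≡ 2 mod 7]
  = (1/7)    [7 ≡ 7 mod 8 ⇒ (2/7) = +1]
  = 1    [(1/7) = 1]

1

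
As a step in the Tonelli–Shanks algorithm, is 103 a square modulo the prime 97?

Reduce the numerator: 103 ≡ 6 (mod 97), so (103/97) = (6/97).
Factor out 2: 6 = 2·3. Since 97 ≡ 1 (mod 8), (2/97) = +1. Now have (3/97).
97 ≡ 1 (mod 4), so quadratic reciprocity gives (3/97) = (97/3). Reduce: 97 ≡ 1 (mod 3). Now have (1/3).
(1/3) = 1. Collecting the sign factors: 1.
(103/97) = 1, and 97 is prime, so 103 is a quadratic residue mod 97.

yes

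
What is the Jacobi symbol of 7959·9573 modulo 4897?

-1

By multiplicativity, (7959·9573 / 4897) = (7959 / 4897)·(9573 / 4897).
First factor (7959 / 4897):
(7959 / 4897)
  = (3062 / 4897)    [7959 ≡ 3062 mod 4897]
  = (1531 / 4897)    [4897 ≡ 1 mod 8 ⇒ (2 / 4897) = +1]
  = (4897 / 1531)    [QR: 4897 ≡ 1 mod 4, sign kept]
  = (304 / 1531)    [4897 ≡ 304 mod 1531]
  = (19 / 1531)    [1531 ≡ 3 mod 8 ⇒ (2 / 1531)^4 = +1]
  = -(1531 / 19)    [QR: both ≡ 3 mod 4, sign flips]
  = -(11 / 19)    [1531 ≡ 11 mod 19]
  = (19 / 11)    [QR: both ≡ 3 mod 4, sign flips]
  = (8 / 11)    [19 ≡ 8 mod 11]
  = -(1 / 11)    [11 ≡ 3 mod 8 ⇒ (2 / 11)^3 = -1]
  = -1    [(1 / 11) = 1]
Second factor (9573 / 4897):
(9573 / 4897)
  = (4676 / 4897)    [9573 ≡ 4676 mod 4897]
  = (1169 / 4897)    [4897 ≡ 1 mod 8 ⇒ (2 / 4897)^2 = +1]
  = (4897 / 1169)    [QR: 1169 ≡ 1 mod 4, sign kept]
  = (221 / 1169)    [4897 ≡ 221 mod 1169]
  = (1169 / 221)    [QR: 221 ≡ 1 mod 4, sign kept]
  = (64 / 221)    [1169 ≡ 64 mod 221]
  = (1 / 221)    [221 ≡ 5 mod 8 ⇒ (2 / 221)^6 = +1]
  = 1    [(1 / 221) = 1]
Product: (-1)·(1) = -1.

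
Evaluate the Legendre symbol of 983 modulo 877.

Reduce the numerator: 983 ≡ 106 (mod 877), so (983 / 877) = (106 / 877).
Factor out 2: 106 = 2·53. Since 877 ≡ 5 (mod 8), (2 / 877) = -1. Now have -(53 / 877).
53 ≡ 1 (mod 4), so quadratic reciprocity gives (53 / 877) = (877 / 53). Reduce: 877 ≡ 29 (mod 53). Now have -(29 / 53).
29 ≡ 1 (mod 4), so quadratic reciprocity gives (29 / 53) = (53 / 29). Reduce: 53 ≡ 24 (mod 29). Now have -(24 / 29).
Factor out 2: 24 = 2^3·3. Since 29 ≡ 5 (mod 8), (2 / 29) = -1, and (2 / 29)^3 = -1. Now have (3 / 29).
29 ≡ 1 (mod 4), so quadratic reciprocity gives (3 / 29) = (29 / 3). Reduce: 29 ≡ 2 (mod 3). Now have (2 / 3).
Factor out 2: 2 = 2. Since 3 ≡ 3 (mod 8), (2 / 3) = -1. Now have -(1 / 3).
(1 / 3) = 1. Collecting the sign factors: -1.

-1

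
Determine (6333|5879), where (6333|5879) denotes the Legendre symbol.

1

Reduce the numerator: 6333 ≡ 454 (mod 5879), so (6333|5879) = (454|5879).
Factor out 2: 454 = 2·227. Since 5879 ≡ 7 (mod 8), (2|5879) = +1. Now have (227|5879).
Both 227 ≡ 3 and 5879 ≡ 3 (mod 4), so reciprocity gives (227|5879) = -(5879|227). Reduce: 5879 ≡ 204 (mod 227). Now have -(204|227).
Factor out 2: 204 = 2^2·51. Since 227 ≡ 3 (mod 8), (2|227) = -1, and (2|227)^2 = +1. Now have -(51|227).
Both 51 ≡ 3 and 227 ≡ 3 (mod 4), so reciprocity gives (51|227) = -(227|51). Reduce: 227 ≡ 23 (mod 51). Now have (23|51).
Both 23 ≡ 3 and 51 ≡ 3 (mod 4), so reciprocity gives (23|51) = -(51|23). Reduce: 51 ≡ 5 (mod 23). Now have -(5|23).
5 ≡ 1 (mod 4), so quadratic reciprocity gives (5|23) = (23|5). Reduce: 23 ≡ 3 (mod 5). Now have -(3|5).
5 ≡ 1 (mod 4), so quadratic reciprocity gives (3|5) = (5|3). Reduce: 5 ≡ 2 (mod 3). Now have -(2|3).
Factor out 2: 2 = 2. Since 3 ≡ 3 (mod 8), (2|3) = -1. Now have (1|3).
(1|3) = 1. Collecting the sign factors: 1.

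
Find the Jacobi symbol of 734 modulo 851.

1

Factor out 2: 734 = 2·367. Since 851 ≡ 3 (mod 8), (2/851) = -1. Now have -(367/851).
Both 367 ≡ 3 and 851 ≡ 3 (mod 4), so reciprocity gives (367/851) = -(851/367). Reduce: 851 ≡ 117 (mod 367). Now have (117/367).
117 ≡ 1 (mod 4), so quadratic reciprocity gives (117/367) = (367/117). Reduce: 367 ≡ 16 (mod 117). Now have (16/117).
Factor out 2: 16 = 2^4. Since 117 ≡ 5 (mod 8), (2/117) = -1, and (2/117)^4 = +1. Now have (1/117).
(1/117) = 1. Collecting the sign factors: 1.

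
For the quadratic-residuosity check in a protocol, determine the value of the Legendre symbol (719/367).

-1

(719/367)
  = (352/367)    [719 ≡ 352 mod 367]
  = (11/367)    [367 ≡ 7 mod 8 ⇒ (2/367)^5 = +1]
  = -(367/11)    [QR: both ≡ 3 mod 4, sign flips]
  = -(4/11)    [367 ≡ 4 mod 11]
  = -(1/11)    [11 ≡ 3 mod 8 ⇒ (2/11)^2 = +1]
  = -1    [(1/11) = 1]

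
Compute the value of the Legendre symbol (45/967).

-1

45 ≡ 1 (mod 4), so quadratic reciprocity gives (45/967) = (967/45). Reduce: 967 ≡ 22 (mod 45). Now have (22/45).
Factor out 2: 22 = 2·11. Since 45 ≡ 5 (mod 8), (2/45) = -1. Now have -(11/45).
45 ≡ 1 (mod 4), so quadratic reciprocity gives (11/45) = (45/11). Reduce: 45 ≡ 1 (mod 11). Now have -(1/11).
(1/11) = 1. Collecting the sign factors: -1.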